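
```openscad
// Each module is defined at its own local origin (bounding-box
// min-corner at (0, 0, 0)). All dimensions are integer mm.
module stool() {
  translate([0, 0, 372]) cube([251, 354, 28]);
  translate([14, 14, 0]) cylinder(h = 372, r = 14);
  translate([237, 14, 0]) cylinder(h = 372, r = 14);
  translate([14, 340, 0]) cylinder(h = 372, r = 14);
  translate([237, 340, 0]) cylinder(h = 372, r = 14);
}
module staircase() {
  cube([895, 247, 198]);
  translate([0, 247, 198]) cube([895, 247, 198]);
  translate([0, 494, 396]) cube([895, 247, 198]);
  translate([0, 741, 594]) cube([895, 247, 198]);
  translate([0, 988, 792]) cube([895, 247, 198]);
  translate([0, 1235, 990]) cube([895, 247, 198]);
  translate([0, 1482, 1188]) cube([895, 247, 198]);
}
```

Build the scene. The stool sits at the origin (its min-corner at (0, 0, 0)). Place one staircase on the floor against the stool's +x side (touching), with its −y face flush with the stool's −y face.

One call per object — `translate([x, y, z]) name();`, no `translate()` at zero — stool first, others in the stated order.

stool();
translate([251, 0, 0]) staircase();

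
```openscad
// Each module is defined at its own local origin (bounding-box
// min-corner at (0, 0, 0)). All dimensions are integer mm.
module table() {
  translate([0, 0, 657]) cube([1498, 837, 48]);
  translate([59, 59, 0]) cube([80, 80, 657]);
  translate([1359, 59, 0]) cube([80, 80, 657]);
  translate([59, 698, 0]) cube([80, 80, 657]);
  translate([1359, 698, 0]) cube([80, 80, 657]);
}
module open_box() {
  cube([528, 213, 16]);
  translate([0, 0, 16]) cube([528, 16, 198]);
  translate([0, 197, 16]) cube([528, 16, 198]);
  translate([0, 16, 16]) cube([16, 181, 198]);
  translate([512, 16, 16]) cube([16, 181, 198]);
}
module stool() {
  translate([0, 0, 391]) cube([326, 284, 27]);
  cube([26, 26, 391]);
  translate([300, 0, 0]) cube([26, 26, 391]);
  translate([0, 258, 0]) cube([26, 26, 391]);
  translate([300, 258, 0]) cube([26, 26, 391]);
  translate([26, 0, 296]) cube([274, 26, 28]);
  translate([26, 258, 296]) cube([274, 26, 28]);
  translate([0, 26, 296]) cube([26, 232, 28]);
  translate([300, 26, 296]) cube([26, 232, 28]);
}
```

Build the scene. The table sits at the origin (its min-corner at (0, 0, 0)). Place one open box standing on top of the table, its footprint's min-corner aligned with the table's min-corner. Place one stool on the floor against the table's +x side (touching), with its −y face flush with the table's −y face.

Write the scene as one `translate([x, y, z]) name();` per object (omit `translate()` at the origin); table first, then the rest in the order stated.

table();
translate([0, 0, 705]) open_box();
translate([1498, 0, 0]) stool();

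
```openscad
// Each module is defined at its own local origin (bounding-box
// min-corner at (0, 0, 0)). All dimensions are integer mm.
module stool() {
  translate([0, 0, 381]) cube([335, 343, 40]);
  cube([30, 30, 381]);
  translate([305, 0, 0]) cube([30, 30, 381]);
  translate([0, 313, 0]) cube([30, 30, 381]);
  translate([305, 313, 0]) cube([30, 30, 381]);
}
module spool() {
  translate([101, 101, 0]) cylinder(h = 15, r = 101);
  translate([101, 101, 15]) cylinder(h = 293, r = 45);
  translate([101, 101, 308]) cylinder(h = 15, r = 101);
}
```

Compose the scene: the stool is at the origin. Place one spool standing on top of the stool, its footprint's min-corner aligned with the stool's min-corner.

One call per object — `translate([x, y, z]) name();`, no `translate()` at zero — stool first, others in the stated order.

stool();
translate([0, 0, 421]) spool();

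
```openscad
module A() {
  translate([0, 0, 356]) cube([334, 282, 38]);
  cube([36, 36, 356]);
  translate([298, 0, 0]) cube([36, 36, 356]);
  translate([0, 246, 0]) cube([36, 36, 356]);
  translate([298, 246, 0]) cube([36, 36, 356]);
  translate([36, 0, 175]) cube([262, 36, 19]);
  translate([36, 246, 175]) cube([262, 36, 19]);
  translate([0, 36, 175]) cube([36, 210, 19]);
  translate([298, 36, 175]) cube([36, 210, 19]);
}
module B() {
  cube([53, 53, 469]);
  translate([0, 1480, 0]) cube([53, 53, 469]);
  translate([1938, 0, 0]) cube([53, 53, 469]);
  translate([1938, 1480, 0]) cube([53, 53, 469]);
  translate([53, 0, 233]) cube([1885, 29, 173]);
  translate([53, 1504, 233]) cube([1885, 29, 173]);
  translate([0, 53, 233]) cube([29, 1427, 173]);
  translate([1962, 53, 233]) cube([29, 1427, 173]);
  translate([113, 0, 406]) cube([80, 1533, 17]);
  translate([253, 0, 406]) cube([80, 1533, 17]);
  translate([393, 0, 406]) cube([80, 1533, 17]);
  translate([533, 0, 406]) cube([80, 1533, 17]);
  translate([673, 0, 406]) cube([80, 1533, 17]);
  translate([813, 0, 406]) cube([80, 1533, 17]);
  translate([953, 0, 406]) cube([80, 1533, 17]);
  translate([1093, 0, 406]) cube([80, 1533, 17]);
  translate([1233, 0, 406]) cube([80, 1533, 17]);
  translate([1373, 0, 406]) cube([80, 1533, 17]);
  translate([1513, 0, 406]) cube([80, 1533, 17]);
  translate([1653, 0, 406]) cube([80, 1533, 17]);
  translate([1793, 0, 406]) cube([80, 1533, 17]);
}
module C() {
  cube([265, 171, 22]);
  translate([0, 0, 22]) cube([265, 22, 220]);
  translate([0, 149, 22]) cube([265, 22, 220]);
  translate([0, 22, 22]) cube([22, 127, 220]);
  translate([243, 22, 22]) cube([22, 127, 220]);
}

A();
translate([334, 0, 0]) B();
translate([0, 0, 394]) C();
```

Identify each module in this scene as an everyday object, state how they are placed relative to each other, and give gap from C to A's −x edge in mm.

The open box's min-x is at 0; the stool's min-x is 0; gap = 0 mm.

A is a stool. B is a bed frame. C is an open box. The bed frame is against the stool's +x side, with their −y faces flush. The open box is on top of the stool. The gap from the open box to the stool's −x edge is 0 mm.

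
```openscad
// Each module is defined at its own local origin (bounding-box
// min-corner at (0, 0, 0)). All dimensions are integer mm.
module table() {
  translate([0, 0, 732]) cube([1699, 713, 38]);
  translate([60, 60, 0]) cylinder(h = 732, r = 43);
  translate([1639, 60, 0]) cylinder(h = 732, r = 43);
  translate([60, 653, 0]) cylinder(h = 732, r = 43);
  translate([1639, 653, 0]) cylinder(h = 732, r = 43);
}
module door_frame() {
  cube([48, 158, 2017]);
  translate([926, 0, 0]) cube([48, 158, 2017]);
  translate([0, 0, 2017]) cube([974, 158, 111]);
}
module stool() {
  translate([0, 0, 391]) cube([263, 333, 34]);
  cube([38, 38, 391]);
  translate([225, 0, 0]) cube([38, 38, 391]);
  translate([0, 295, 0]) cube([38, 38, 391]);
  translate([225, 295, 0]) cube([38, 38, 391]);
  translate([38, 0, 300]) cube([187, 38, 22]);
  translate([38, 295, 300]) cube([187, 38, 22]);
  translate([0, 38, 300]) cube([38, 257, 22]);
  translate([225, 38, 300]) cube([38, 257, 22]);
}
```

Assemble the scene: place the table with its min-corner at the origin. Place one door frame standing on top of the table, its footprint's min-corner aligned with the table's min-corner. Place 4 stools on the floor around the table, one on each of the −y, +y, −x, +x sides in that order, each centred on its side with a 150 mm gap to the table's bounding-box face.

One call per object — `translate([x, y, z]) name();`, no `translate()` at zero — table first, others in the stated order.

table();
translate([0, 0, 770]) door_frame();
translate([718, -483, 0]) stool();
translate([718, 863, 0]) stool();
translate([-413, 190, 0]) stool();
translate([1849, 190, 0]) stool();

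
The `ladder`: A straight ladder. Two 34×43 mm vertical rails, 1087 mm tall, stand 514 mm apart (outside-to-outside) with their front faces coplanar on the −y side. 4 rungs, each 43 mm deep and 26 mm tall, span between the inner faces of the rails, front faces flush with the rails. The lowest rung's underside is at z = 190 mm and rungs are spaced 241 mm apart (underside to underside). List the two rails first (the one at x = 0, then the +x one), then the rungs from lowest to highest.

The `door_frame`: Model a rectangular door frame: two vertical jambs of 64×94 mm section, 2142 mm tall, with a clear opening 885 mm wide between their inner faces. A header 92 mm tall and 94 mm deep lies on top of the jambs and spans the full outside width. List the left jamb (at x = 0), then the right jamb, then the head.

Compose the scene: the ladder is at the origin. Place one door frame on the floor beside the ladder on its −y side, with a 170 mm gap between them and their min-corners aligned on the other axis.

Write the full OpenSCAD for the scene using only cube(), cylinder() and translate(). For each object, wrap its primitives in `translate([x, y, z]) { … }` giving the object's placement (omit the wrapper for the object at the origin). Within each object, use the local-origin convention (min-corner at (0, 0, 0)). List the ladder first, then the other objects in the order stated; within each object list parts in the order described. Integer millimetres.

cube([34, 43, 1087]);
translate([480, 0, 0]) cube([34, 43, 1087]);
translate([34, 0, 190]) cube([446, 43, 26]);
translate([34, 0, 431]) cube([446, 43, 26]);
translate([34, 0, 672]) cube([446, 43, 26]);
translate([34, 0, 913]) cube([446, 43, 26]);
translate([0, -264, 0]) {
  cube([64, 94, 2142]);
  translate([949, 0, 0]) cube([64, 94, 2142]);
  translate([0, 0, 2142]) cube([1013, 94, 92]);
}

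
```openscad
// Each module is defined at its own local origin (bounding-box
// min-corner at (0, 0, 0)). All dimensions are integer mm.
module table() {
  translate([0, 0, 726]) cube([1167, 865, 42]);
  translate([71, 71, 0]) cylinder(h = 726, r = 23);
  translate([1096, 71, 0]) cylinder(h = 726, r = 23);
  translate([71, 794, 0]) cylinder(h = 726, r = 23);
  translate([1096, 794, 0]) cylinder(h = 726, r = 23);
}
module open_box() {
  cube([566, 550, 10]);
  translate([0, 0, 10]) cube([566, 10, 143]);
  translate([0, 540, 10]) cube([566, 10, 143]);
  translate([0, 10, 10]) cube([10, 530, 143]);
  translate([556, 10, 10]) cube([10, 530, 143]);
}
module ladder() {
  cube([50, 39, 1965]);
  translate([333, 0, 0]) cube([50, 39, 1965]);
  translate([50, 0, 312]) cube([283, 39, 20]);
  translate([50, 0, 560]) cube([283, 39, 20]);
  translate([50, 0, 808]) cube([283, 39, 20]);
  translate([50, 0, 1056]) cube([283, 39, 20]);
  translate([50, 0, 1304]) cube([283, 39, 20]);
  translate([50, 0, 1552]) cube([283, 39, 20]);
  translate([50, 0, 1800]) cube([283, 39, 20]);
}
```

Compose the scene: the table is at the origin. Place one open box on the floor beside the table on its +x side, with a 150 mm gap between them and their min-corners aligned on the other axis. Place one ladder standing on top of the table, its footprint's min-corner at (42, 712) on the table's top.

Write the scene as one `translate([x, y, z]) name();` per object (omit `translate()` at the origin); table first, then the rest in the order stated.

table();
translate([1317, 0, 0]) open_box();
translate([42, 712, 768]) ladder();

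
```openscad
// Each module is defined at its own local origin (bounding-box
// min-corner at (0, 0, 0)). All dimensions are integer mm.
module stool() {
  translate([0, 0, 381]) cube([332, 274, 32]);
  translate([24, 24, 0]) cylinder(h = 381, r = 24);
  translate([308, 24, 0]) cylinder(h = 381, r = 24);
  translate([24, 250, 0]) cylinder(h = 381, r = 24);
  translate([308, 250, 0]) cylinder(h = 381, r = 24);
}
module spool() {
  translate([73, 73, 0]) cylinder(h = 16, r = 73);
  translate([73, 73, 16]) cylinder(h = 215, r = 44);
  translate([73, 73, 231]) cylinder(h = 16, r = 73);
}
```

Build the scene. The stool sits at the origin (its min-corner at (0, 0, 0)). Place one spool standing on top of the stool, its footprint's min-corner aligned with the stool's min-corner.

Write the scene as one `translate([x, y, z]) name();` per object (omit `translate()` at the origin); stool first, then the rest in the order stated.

stool();
translate([0, 0, 413]) spool();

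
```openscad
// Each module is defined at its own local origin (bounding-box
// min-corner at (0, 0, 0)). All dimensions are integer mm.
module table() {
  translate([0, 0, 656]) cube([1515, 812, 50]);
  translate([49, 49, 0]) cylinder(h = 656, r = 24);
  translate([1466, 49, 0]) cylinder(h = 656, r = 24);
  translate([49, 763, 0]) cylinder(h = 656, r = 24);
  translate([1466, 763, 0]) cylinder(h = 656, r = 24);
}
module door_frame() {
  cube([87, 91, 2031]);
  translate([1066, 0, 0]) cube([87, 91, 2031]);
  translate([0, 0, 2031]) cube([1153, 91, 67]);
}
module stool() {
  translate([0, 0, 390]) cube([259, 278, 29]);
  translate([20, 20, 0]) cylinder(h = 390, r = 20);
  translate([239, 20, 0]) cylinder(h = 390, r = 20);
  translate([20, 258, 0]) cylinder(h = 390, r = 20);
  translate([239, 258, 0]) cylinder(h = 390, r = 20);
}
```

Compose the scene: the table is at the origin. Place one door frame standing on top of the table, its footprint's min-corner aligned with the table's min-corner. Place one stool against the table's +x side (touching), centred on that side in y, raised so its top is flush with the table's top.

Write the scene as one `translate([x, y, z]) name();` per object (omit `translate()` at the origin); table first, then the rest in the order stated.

table();
translate([0, 0, 706]) door_frame();
translate([1515, 267, 287]) stool();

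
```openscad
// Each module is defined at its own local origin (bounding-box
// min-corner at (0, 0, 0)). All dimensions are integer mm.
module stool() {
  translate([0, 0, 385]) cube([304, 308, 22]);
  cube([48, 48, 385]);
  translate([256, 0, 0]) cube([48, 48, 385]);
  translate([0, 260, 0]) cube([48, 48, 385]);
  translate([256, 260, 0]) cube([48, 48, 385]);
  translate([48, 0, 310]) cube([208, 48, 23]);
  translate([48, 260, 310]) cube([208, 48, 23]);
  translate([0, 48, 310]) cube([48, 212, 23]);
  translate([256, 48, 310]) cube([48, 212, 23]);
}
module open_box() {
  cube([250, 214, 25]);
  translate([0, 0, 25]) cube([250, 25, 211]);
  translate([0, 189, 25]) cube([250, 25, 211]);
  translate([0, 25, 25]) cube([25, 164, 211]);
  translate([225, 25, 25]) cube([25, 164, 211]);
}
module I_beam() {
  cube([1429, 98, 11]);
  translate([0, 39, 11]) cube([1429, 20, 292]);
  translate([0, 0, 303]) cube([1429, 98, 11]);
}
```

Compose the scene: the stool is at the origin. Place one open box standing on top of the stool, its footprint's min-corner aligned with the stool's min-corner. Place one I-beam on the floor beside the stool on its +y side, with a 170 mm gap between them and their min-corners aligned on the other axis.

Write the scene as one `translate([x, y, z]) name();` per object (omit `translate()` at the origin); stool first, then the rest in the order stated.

stool();
translate([0, 0, 407]) open_box();
translate([0, 478, 0]) I_beam();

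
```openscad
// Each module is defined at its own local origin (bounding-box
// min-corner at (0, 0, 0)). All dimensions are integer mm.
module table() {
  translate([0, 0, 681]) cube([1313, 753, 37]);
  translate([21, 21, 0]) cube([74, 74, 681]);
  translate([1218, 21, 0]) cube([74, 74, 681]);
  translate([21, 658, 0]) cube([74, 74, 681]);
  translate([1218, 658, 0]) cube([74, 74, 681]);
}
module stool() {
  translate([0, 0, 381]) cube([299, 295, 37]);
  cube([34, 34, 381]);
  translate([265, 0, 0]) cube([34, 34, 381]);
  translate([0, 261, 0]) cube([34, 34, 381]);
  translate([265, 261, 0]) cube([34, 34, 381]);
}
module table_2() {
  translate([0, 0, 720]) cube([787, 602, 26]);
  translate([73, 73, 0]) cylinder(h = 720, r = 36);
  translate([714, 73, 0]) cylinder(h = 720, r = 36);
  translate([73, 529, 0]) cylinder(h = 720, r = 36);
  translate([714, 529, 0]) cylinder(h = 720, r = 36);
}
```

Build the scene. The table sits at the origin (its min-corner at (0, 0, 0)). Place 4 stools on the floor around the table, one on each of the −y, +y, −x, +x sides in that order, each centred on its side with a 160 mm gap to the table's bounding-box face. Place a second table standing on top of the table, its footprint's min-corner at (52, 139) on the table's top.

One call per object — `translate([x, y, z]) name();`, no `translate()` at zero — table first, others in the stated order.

table();
translate([507, -455, 0]) stool();
translate([507, 913, 0]) stool();
translate([-459, 229, 0]) stool();
translate([1473, 229, 0]) stool();
translate([52, 139, 718]) table_2();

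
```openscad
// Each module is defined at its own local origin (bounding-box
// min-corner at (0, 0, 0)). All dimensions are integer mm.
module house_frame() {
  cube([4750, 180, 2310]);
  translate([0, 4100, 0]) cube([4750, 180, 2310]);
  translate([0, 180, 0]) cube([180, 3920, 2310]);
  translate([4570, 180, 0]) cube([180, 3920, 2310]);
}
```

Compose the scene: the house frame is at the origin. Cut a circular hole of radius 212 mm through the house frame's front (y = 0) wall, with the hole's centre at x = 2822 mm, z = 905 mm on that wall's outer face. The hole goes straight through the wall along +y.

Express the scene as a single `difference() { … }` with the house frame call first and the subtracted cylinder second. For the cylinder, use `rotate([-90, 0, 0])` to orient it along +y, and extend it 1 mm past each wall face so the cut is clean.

difference() {
  house_frame();
  translate([2822, -1, 905]) rotate([-90, 0, 0]) cylinder(h = 182, r = 212);
}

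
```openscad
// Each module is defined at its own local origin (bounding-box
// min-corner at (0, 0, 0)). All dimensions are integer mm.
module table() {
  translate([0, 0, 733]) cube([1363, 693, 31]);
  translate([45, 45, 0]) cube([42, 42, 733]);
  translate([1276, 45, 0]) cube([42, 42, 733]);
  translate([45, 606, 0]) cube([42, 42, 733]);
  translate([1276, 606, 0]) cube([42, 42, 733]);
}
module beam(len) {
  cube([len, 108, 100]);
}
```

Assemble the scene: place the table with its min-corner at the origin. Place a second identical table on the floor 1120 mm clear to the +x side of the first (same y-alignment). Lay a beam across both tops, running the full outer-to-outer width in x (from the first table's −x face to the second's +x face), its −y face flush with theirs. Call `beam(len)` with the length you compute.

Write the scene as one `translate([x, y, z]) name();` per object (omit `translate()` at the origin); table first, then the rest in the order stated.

table();
translate([2483, 0, 0]) table();
translate([0, 0, 764]) beam(3846);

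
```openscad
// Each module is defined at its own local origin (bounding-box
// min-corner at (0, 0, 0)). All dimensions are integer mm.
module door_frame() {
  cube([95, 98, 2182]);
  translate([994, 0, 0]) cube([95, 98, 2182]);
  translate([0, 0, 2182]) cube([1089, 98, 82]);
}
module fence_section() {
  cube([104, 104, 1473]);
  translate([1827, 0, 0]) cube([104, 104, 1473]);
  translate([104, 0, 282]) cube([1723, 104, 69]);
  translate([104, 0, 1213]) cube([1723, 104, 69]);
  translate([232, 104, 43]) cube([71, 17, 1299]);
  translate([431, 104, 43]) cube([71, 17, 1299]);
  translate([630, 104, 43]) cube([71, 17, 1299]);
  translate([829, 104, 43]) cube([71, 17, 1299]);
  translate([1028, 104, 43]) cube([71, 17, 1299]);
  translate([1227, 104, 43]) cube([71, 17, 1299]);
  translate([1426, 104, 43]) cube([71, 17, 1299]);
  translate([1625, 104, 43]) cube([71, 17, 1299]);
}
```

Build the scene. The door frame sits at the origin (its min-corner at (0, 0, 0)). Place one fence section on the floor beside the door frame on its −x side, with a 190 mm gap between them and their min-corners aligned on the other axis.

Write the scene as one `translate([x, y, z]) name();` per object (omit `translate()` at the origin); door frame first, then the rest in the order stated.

door_frame();
translate([-2121, 0, 0]) fence_section();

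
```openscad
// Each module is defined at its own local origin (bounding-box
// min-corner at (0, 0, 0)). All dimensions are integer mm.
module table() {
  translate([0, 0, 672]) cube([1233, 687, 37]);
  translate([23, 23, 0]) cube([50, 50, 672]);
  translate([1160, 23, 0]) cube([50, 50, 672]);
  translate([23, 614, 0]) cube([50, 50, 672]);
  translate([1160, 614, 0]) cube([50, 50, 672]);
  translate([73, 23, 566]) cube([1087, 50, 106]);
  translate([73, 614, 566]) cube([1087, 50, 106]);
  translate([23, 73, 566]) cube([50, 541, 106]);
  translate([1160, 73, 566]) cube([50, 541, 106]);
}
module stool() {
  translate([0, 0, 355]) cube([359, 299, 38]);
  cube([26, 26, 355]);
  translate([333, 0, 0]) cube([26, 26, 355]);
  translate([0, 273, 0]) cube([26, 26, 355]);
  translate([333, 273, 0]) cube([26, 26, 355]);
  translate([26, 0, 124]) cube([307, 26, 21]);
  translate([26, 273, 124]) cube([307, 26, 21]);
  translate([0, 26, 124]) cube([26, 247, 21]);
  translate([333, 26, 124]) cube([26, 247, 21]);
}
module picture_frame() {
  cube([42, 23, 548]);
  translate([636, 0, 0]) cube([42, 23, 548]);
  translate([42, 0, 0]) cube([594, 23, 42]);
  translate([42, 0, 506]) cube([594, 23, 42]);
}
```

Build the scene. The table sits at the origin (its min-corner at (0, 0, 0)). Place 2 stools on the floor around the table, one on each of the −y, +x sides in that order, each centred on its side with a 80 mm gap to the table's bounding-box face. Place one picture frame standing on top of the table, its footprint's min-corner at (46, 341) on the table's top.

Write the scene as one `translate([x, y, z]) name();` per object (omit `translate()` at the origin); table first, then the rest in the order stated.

table();
translate([437, -379, 0]) stool();
translate([1313, 194, 0]) stool();
translate([46, 341, 709]) picture_frame();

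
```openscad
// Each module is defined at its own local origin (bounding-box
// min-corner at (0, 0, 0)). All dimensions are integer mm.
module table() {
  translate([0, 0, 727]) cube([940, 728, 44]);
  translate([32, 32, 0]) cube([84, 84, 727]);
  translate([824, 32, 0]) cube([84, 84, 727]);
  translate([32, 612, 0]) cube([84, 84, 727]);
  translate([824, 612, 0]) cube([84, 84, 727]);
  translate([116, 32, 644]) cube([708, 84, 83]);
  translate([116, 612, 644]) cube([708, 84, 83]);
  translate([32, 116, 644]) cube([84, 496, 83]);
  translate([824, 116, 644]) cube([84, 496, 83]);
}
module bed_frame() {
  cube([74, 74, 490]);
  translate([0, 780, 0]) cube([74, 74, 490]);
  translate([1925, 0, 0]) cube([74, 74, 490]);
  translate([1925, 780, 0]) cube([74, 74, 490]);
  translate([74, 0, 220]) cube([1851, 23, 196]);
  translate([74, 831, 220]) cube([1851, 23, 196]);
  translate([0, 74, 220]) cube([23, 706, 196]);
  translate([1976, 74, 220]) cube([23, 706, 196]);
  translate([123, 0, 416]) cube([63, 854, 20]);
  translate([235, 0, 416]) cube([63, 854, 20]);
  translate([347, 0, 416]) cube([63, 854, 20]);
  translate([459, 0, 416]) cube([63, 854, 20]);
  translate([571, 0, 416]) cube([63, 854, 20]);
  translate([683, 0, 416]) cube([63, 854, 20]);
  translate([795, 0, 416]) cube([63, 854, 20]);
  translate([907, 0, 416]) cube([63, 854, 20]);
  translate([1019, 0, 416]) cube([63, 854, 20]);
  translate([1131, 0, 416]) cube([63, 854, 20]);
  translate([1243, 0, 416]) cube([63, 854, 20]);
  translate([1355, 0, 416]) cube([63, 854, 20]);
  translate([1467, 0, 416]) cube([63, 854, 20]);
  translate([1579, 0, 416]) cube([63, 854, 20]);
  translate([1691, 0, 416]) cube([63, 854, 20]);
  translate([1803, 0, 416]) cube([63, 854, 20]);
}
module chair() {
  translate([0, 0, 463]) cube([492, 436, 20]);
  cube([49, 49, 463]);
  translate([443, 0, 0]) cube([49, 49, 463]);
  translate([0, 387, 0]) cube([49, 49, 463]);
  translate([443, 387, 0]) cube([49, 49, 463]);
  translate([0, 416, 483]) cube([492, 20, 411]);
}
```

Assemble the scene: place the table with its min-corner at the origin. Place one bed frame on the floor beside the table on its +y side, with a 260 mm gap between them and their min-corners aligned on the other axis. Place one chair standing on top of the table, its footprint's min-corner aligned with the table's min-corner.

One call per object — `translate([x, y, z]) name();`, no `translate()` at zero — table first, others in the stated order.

table();
translate([0, 988, 0]) bed_frame();
translate([0, 0, 771]) chair();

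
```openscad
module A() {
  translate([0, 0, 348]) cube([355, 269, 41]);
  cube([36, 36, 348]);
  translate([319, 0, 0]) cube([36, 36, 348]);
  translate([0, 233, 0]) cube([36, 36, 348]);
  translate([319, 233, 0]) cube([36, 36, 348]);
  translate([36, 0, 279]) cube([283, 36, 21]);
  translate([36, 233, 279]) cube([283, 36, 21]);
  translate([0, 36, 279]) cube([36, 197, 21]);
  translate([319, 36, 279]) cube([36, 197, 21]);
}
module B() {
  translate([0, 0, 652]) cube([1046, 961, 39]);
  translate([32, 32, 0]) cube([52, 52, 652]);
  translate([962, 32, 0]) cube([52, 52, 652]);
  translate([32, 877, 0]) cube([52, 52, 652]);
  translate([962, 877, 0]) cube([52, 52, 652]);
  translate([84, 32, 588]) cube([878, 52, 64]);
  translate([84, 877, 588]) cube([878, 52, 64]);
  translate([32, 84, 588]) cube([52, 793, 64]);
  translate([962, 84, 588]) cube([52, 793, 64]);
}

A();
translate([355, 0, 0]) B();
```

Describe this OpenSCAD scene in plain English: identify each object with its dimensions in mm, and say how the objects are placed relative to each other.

A is a four-legged stool. The seat is 355×269 mm, 41 mm thick, top at z = 389 mm. It stands on four square legs, each 36×36 mm in cross-section, from z = 0 to the seat underside, each flush with a corner of the seat. Four stretchers, 36 mm wide and 21 mm tall, connect adjacent legs with their undersides at z = 279 mm, each running between the inner faces of the legs it joins and aligned with the legs' outer faces on the other axis.

B is a table with a 1046×961 mm rectangular top, 39 mm thick, top surface at z = 691 mm, supported by four 52×52 mm square legs, each inset 32 mm from the nearest pair of top edges, running from the floor. Four apron rails, 52 mm thick and 64 mm tall, run between adjacent legs with their top edges flush with the underside of the top and their outer faces flush with the legs' outer faces.

The table is against the stool's +x side, with their −y faces flush.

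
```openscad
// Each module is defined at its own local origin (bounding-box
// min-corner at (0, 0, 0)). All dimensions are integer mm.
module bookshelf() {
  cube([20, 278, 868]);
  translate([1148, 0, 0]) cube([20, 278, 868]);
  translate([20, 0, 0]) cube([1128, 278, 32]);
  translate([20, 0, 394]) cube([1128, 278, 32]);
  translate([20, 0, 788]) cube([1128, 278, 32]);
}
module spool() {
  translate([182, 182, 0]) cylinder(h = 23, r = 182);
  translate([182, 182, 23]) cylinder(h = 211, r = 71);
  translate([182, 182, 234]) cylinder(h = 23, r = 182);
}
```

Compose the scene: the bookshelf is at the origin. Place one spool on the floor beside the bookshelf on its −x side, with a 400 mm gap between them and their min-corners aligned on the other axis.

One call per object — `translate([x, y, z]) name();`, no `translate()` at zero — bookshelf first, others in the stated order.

bookshelf();
translate([-764, 0, 0]) spool();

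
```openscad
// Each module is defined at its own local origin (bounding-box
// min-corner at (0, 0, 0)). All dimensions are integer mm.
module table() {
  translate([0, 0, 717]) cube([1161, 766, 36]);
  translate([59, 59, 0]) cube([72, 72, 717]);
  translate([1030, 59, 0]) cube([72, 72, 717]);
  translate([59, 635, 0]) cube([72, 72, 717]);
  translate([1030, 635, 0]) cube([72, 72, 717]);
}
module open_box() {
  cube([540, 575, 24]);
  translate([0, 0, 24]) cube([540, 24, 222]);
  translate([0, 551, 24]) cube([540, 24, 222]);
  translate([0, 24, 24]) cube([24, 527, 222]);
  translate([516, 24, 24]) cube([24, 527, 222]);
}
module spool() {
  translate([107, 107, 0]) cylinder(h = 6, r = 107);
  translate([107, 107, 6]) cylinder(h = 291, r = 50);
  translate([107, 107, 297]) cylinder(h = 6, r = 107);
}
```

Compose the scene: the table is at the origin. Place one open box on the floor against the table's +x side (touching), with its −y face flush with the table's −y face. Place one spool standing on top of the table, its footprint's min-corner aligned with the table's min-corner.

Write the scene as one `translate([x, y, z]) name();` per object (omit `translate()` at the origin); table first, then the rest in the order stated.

table();
translate([1161, 0, 0]) open_box();
translate([0, 0, 753]) spool();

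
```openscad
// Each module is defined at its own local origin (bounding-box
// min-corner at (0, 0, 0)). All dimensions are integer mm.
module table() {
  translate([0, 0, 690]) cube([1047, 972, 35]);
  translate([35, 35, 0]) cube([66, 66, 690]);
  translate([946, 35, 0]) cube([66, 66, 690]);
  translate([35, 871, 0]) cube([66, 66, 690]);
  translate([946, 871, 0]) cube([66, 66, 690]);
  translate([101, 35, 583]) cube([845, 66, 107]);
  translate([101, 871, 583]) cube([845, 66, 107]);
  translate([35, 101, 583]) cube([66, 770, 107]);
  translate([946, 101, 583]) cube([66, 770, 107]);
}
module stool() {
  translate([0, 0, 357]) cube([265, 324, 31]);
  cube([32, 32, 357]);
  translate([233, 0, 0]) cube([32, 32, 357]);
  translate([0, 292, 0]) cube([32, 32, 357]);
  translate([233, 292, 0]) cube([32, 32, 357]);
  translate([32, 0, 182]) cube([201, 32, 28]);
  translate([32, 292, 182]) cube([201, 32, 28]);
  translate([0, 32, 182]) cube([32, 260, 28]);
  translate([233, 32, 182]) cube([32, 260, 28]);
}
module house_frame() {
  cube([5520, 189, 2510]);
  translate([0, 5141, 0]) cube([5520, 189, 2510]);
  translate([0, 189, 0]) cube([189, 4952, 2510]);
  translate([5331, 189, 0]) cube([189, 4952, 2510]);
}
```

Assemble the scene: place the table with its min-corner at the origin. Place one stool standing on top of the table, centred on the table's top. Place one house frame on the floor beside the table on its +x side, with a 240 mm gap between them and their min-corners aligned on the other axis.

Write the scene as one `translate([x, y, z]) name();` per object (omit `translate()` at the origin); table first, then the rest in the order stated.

table();
translate([391, 324, 725]) stool();
translate([1287, 0, 0]) house_frame();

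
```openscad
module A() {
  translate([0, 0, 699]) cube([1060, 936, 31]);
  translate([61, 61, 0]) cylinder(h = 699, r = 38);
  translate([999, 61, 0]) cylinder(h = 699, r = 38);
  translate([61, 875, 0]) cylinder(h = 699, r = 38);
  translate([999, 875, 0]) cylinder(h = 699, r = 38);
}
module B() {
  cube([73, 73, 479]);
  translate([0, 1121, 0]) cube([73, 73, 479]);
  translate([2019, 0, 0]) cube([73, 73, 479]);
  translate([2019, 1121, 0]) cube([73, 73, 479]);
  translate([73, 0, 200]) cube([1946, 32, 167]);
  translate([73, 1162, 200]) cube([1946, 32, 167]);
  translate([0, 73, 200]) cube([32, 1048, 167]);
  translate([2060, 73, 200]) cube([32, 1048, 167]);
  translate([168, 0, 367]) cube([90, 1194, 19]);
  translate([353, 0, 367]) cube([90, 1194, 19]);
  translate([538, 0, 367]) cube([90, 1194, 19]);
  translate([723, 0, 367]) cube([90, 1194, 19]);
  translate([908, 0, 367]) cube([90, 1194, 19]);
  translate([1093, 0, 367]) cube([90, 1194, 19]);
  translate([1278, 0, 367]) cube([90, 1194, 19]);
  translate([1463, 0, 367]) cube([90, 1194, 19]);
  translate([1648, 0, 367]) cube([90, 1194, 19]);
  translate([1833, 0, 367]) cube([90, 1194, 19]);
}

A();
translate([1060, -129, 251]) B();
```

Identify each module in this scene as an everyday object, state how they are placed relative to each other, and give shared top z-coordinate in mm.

A is a table. B is a bed frame. The bed frame is beside the table with their tops flush at z = 730. The shared top z-coordinate is 730 mm.

Both tops at z = 730 mm.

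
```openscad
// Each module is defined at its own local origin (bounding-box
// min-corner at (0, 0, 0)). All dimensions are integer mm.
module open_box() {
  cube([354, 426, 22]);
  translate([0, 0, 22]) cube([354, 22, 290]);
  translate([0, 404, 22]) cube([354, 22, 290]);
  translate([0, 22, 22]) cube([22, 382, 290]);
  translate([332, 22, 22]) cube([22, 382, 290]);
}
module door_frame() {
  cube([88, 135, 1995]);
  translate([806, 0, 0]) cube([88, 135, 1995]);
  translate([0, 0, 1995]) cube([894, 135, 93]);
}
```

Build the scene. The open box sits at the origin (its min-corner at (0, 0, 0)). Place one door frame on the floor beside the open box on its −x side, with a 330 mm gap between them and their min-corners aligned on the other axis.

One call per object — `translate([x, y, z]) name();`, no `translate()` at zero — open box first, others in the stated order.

open_box();
translate([-1224, 0, 0]) door_frame();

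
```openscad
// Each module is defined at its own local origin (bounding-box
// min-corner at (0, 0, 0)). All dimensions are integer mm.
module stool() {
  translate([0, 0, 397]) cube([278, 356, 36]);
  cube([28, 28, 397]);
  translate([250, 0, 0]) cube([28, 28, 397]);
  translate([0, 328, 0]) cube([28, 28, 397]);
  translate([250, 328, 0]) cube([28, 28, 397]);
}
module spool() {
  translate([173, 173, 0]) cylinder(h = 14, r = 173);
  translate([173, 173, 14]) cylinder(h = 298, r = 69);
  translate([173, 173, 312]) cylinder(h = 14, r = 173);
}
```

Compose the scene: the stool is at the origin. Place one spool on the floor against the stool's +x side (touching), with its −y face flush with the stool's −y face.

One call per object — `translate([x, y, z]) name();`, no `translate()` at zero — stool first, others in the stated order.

stool();
translate([278, 0, 0]) spool();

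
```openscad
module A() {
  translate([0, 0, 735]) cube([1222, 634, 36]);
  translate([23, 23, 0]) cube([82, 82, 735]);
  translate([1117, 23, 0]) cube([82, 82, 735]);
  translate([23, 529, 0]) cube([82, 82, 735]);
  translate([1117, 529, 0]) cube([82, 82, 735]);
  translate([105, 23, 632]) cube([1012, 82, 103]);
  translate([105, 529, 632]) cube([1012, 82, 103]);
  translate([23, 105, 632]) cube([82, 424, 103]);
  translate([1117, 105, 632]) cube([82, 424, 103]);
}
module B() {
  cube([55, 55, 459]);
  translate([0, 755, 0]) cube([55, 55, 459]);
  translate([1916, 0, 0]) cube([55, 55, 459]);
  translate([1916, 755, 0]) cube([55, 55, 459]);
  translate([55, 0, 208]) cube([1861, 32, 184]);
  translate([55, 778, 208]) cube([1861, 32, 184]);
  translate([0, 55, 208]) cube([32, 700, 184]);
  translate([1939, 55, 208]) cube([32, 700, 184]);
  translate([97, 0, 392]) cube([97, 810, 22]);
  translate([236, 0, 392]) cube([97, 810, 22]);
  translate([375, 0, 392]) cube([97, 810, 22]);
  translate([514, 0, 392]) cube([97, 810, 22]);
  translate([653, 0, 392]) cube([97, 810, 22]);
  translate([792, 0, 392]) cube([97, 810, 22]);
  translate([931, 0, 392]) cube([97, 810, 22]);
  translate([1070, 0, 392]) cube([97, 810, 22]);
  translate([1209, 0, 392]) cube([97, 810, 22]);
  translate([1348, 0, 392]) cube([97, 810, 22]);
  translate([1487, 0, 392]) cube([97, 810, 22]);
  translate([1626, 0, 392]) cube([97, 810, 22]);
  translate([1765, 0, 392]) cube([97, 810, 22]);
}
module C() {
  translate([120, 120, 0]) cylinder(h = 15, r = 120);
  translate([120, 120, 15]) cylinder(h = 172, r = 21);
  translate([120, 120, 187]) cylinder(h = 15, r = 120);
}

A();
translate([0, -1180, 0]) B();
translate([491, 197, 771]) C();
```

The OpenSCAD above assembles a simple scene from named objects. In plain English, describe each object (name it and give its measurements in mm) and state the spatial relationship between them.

A is a table with a 1222×634 mm rectangular top, 36 mm thick, top surface at z = 771 mm, supported by four 82×82 mm square legs, each inset 23 mm from the nearest pair of top edges, running from the floor. Four apron rails, 82 mm thick and 103 mm tall, run between adjacent legs with their top edges flush with the underside of the top and their outer faces flush with the legs' outer faces.

B is a bed frame 1971 mm long (x) by 810 mm wide (y). Four 55×55 mm corner posts, 459 mm tall, at the corners of the footprint. Four rails of 32 mm thickness and 184 mm height run between adjacent posts with their undersides at z = 208 mm, their outer faces flush with the outside of the frame (the two x-running rails run between the posts' inner faces; the two y-running rails run between the posts' inner faces). 13 slats, each 97 mm wide (x) and 22 mm thick, lie across the top of the two x-running rails, running the full 810 mm width of the frame in y; the slats are evenly spaced along x between the inner faces of the end posts with equal gaps (rounded down to the nearest mm) at the −x end and between each pair — any rounding remainder accumulates at the +x end.

C is a spool: two coaxial disc flanges of radius 120 mm and thickness 15 mm, joined by a core cylinder of radius 21 mm and height 172 mm. The lower flange rests on z = 0 and the three cylinders share a vertical axis.

The bed frame is on the floor beside the table on its −y side. The spool is on top of the table, centred.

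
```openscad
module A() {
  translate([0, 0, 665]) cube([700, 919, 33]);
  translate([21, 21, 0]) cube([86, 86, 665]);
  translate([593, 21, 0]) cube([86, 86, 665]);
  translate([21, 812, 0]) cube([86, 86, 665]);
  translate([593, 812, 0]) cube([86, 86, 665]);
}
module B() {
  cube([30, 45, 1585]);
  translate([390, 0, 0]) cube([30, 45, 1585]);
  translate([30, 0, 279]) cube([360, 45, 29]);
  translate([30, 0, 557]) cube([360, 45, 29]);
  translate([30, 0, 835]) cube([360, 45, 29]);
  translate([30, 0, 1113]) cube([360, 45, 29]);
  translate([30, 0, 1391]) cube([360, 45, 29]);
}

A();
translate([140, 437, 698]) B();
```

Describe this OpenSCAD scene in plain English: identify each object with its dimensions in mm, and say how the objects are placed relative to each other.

A is a rectangular dining table. The top is 700×919×33 mm with its upper surface at z = 698 mm. It stands on four 86×86 mm square legs, each inset 21 mm from the nearest pair of top edges, running from the floor to the underside of the top.

B is a wooden ladder with two side rails of 30×45 mm section and 1585 mm height, set 420 mm apart overall. Between them run 5 rectangular rungs (45 mm deep, 29 mm thick), front faces flush with the rails' −y face. The bottom of the first rung is 279 mm above the floor and each subsequent rung is 278 mm higher than the one below.

The ladder is on top of the table, centred.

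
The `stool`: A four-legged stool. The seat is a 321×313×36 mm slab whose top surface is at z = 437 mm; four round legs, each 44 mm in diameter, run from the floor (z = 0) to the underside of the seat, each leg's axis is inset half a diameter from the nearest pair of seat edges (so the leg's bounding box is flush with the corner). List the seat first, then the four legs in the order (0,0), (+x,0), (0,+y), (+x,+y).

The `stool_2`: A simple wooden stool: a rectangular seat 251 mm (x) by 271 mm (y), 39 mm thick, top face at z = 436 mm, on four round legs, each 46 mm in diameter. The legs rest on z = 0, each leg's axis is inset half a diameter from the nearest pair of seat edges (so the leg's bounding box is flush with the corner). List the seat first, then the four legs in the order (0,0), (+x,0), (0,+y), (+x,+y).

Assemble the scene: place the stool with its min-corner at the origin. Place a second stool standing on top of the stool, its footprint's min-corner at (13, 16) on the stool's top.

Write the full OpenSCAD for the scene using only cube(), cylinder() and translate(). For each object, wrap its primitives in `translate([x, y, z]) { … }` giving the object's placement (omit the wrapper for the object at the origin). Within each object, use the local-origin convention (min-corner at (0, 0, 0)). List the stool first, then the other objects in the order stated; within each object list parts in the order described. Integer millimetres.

translate([0, 0, 401]) cube([321, 313, 36]);
translate([22, 22, 0]) cylinder(h = 401, r = 22);
translate([299, 22, 0]) cylinder(h = 401, r = 22);
translate([22, 291, 0]) cylinder(h = 401, r = 22);
translate([299, 291, 0]) cylinder(h = 401, r = 22);
translate([13, 16, 437]) {
  translate([0, 0, 397]) cube([251, 271, 39]);
  translate([23, 23, 0]) cylinder(h = 397, r = 23);
  translate([228, 23, 0]) cylinder(h = 397, r = 23);
  translate([23, 248, 0]) cylinder(h = 397, r = 23);
  translate([228, 248, 0]) cylinder(h = 397, r = 23);
}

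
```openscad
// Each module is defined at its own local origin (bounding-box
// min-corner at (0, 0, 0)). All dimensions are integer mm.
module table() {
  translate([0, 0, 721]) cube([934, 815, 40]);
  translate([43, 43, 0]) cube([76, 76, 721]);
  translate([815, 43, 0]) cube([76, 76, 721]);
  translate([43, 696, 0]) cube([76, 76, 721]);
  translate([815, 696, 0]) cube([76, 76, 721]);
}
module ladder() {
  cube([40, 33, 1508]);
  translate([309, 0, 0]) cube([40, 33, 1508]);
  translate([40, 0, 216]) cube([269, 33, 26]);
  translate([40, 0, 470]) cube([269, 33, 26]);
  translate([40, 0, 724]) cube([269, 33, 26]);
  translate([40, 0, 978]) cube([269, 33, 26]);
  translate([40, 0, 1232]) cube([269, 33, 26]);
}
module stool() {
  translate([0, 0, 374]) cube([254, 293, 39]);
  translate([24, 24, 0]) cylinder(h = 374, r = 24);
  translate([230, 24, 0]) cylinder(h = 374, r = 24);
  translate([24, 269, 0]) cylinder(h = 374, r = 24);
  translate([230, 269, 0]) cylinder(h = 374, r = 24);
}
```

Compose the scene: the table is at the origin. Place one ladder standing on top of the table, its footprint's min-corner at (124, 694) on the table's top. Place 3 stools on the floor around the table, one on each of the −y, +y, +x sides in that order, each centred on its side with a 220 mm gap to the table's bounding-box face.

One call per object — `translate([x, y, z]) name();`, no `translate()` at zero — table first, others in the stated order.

table();
translate([124, 694, 761]) ladder();
translate([340, -513, 0]) stool();
translate([340, 1035, 0]) stool();
translate([1154, 261, 0]) stool();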